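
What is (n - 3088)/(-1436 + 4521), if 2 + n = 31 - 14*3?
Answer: -3101/3085 ≈ -1.0052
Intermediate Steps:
n = -13 (n = -2 + (31 - 14*3) = -2 + (31 - 42) = -2 - 11 = -13)
(n - 3088)/(-1436 + 4521) = (-13 - 3088)/(-1436 + 4521) = -3101/3085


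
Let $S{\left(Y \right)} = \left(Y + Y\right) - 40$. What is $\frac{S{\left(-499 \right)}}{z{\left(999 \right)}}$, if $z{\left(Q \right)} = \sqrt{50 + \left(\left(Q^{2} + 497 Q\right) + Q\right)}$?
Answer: $- \frac{1038 \sqrt{1495553}}{1495553} \approx -0.84878$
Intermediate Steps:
$S{\left(Y \right)} = -40 + 2 Y$ ($S{\left(Y \right)} = 2 Y - 40 = -40 + 2 Y$)
$z{\left(Q \right)} = \sqrt{50 + Q^{2} + 498 Q}$ ($z{\left(Q \right)} = \sqrt{50 + \left(Q^{2} + 498 Q\right)} = \sqrt{50 + Q^{2} + 498 Q}$)
$\frac{S{\left(-499 \right)}}{z{\left(999 \right)}} = \frac{-40 + 2 \left(-499\right)}{\sqrt{50 + 999^{2} + 498 \cdot 999}} = \frac{-40 - 998}{\sqrt{50 + 998001 + 497502}} = - \frac{1038}{\sqrt{1495553}} = - 1038 \frac{\sqrt{1495553}}{1495553} = - \frac{1038 \sqrt{1495553}}{1495553}$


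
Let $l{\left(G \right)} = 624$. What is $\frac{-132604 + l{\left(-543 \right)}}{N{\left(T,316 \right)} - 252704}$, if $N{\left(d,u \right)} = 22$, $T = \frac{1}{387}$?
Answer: $\frac{65990}{126341} \approx 0.52232$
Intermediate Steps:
$T = \frac{1}{387} \approx 0.002584$
$\frac{-132604 + l{\left(-543 \right)}}{N{\left(T,316 \right)} - 252704} = \frac{-132604 + 624}{22 - 252704} = - \frac{131980}{-252682} = \left(-131980\right) \left(- \frac{1}{252682}\right) = \frac{65990}{126341}$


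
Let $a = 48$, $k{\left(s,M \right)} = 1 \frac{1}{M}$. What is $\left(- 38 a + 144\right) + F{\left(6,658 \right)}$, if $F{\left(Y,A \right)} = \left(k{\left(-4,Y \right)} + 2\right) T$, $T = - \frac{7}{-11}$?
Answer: $- \frac{110789}{66} \approx -1678.6$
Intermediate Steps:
$k{\left(s,M \right)} = \frac{1}{M}$
$T = \frac{7}{11}$ ($T = \left(-7\right) \left(- \frac{1}{11}\right) = \frac{7}{11} \approx 0.63636$)
$F{\left(Y,A \right)} = \frac{14}{11} + \frac{7}{11 Y}$ ($F{\left(Y,A \right)} = \left(\frac{1}{Y} + 2\right) \frac{7}{11} = \left(2 + \frac{1}{Y}\right) \frac{7}{11} = \frac{14}{11} + \frac{7}{11 Y}$)
$\left(- 38 a + 144\right) + F{\left(6,658 \right)} = \left(\left(-38\right) 48 + 144\right) + \frac{7 \left(1 + 2 \cdot 6\right)}{11 \cdot 6} = \left(-1824 + 144\right) + \frac{7}{11} \cdot \frac{1}{6} \left(1 + 12\right) = -1680 + \frac{7}{11} \cdot \frac{1}{6} \cdot 13 = -1680 + \frac{91}{66} = - \frac{110789}{66}$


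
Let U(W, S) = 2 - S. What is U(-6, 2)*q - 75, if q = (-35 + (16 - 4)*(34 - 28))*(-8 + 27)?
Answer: -75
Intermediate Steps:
q = 703 (q = (-35 + 12*6)*19 = (-35 + 72)*19 = 37*19 = 703)
U(-6, 2)*q - 75 = (2 - 1*2)*703 - 75 = (2 - 2)*703 - 75 = 0*703 - 75 = 0 - 75 = -75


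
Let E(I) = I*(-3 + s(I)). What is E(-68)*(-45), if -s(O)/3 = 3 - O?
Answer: -660960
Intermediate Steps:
s(O) = -9 + 3*O (s(O) = -3*(3 - O) = -9 + 3*O)
E(I) = I*(-12 + 3*I) (E(I) = I*(-3 + (-9 + 3*I)) = I*(-12 + 3*I))
E(-68)*(-45) = (3*(-68)*(-4 - 68))*(-45) = (3*(-68)*(-72))*(-45) = 14688*(-45) = -660960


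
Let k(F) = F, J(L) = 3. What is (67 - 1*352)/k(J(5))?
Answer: -95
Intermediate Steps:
(67 - 1*352)/k(J(5)) = (67 - 1*352)/3 = (67 - 352)*(1/3) = -285*1/3 = -95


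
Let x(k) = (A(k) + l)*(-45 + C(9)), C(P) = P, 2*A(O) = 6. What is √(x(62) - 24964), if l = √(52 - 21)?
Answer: 2*√(-6268 - 9*√31) ≈ 158.97*I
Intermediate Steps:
A(O) = 3 (A(O) = (½)*6 = 3)
l = √31 ≈ 5.5678
x(k) = -108 - 36*√31 (x(k) = (3 + √31)*(-45 + 9) = (3 + √31)*(-36) = -108 - 36*√31)
√(x(62) - 24964) = √((-108 - 36*√31) - 24964) = √(-25072 - 36*√31)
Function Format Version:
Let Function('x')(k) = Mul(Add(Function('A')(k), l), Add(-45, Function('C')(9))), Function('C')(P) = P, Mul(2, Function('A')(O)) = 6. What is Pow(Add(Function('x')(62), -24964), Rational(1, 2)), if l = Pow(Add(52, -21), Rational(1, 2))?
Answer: Mul(2, Pow(Add(-6268, Mul(-9, Pow(31, Rational(1, 2)))), Rational(1, 2))) ≈ Mul(158.97, I)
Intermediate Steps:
Function('A')(O) = 3 (Function('A')(O) = Mul(Rational(1, 2), 6) = 3)
l = Pow(31, Rational(1, 2)) ≈ 5.5678
Function('x')(k) = Add(-108, Mul(-36, Pow(31, Rational(1, 2)))) (Function('x')(k) = Mul(Add(3, Pow(31, Rational(1, 2))), Add(-45, 9)) = Mul(Add(3, Pow(31, Rational(1, 2))), -36) = Add(-108, Mul(-36, Pow(31, Rational(1, 2)))))
Pow(Add(Function('x')(62), -24964), Rational(1, 2)) = Pow(Add(Add(-108, Mul(-36, Pow(31, Rational(1, 2)))), -24964), Rational(1, 2)) = Pow(Add(-25072, Mul(-36, Pow(31, Rational(1, 2)))), Rational(1, 2))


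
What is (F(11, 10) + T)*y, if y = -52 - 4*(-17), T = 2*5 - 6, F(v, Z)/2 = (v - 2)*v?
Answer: 3232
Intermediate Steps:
F(v, Z) = 2*v*(-2 + v) (F(v, Z) = 2*((v - 2)*v) = 2*((-2 + v)*v) = 2*(v*(-2 + v)) = 2*v*(-2 + v))
T = 4 (T = 10 - 6 = 4)
y = 16 (y = -52 + 68 = 16)
(F(11, 10) + T)*y = (2*11*(-2 + 11) + 4)*16 = (2*11*9 + 4)*16 = (198 + 4)*16 = 202*16 = 3232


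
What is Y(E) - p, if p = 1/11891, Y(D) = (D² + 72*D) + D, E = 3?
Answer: 2711147/11891 ≈ 228.00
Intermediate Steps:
Y(D) = D² + 73*D
p = 1/11891 ≈ 8.4097e-5
Y(E) - p = 3*(73 + 3) - 1*1/11891 = 3*76 - 1/11891 = 228 - 1/11891 = 2711147/11891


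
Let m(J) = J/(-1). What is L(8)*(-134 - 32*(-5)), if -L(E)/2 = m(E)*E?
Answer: 3328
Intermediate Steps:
m(J) = -J (m(J) = J*(-1) = -J)
L(E) = 2*E² (L(E) = -2*(-E)*E = -(-2)*E² = 2*E²)
L(8)*(-134 - 32*(-5)) = (2*8²)*(-134 - 32*(-5)) = (2*64)*(-134 + 160) = 128*26 = 3328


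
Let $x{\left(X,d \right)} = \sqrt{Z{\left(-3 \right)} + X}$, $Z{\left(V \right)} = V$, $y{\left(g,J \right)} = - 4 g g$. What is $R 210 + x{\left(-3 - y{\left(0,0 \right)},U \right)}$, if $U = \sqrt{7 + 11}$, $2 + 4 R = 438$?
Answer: $22890 + i \sqrt{6} \approx 22890.0 + 2.4495 i$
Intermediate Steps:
$R = 109$ ($R = - \frac{1}{2} + \frac{1}{4} \cdot 438 = - \frac{1}{2} + \frac{219}{2} = 109$)
$y{\left(g,J \right)} = - 4 g^{2}$
$U = 3 \sqrt{2}$ ($U = \sqrt{18} = 3 \sqrt{2} \approx 4.2426$)
$x{\left(X,d \right)} = \sqrt{-3 + X}$
$R 210 + x{\left(-3 - y{\left(0,0 \right)},U \right)} = 109 \cdot 210 + \sqrt{-3 - \left(3 - 4 \cdot 0^{2}\right)} = 22890 + \sqrt{-3 - \left(3 - 0\right)} = 22890 + \sqrt{-3 - 3} = 22890 + \sqrt{-6} = 22890 + i \sqrt{6}$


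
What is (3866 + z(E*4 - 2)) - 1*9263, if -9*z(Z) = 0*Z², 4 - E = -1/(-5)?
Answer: -5397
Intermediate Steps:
E = 19/5 (E = 4 - (-1)/(-5) = 4 - (-1)*(-1)/5 = 4 - 1*⅕ = 4 - ⅕ = 19/5 ≈ 3.8000)
z(Z) = 0 (z(Z) = -0*Z² = -⅑*0 = 0)
(3866 + z(E*4 - 2)) - 1*9263 = (3866 + 0) - 1*9263 = 3866 - 9263 = -5397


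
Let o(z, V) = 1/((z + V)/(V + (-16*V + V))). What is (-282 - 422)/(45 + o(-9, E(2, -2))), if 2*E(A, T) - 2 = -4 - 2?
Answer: -7744/467 ≈ -16.582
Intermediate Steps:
E(A, T) = -2 (E(A, T) = 1 + (-4 - 2)/2 = 1 + (½)*(-6) = 1 - 3 = -2)
o(z, V) = -14*V/(V + z) (o(z, V) = 1/((V + z)/(V - 15*V)) = 1/((V + z)/((-14*V))) = 1/((V + z)*(-1/(14*V))) = 1/(-(V + z)/(14*V)) = -14*V/(V + z))
(-282 - 422)/(45 + o(-9, E(2, -2))) = (-282 - 422)/(45 - 14*(-2)/(-2 - 9)) = -704/(45 - 14*(-2)/(-11)) = -704/(45 - 14*(-2)*(-1/11)) = -704/(45 - 28/11) = -704/467/11 = -704*11/467 = -7744/467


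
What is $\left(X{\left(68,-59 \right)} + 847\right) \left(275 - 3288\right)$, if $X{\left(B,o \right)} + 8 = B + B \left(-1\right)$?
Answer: $-2527907$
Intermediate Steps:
$X{\left(B,o \right)} = -8$ ($X{\left(B,o \right)} = -8 + \left(B + B \left(-1\right)\right) = -8 + \left(B - B\right) = -8 + 0 = -8$)
$\left(X{\left(68,-59 \right)} + 847\right) \left(275 - 3288\right) = \left(-8 + 847\right) \left(275 - 3288\right) = 839 \left(-3013\right) = -2527907$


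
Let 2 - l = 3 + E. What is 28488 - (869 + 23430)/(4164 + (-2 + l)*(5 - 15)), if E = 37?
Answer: 129994933/4564 ≈ 28483.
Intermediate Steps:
l = -38 (l = 2 - (3 + 37) = 2 - 1*40 = 2 - 40 = -38)
28488 - (869 + 23430)/(4164 + (-2 + l)*(5 - 15)) = 28488 - (869 + 23430)/(4164 + (-2 - 38)*(5 - 15)) = 28488 - 24299/(4164 - 40*(-10)) = 28488 - 24299/(4164 + 400) = 28488 - 24299/4564 = 129994933/4564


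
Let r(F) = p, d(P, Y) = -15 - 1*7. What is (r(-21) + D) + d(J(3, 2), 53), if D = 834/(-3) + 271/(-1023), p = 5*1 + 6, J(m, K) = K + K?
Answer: -295918/1023 ≈ -289.26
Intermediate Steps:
J(m, K) = 2*K
p = 11 (p = 5 + 6 = 11)
d(P, Y) = -22 (d(P, Y) = -15 - 7 = -22)
r(F) = 11
D = -284665/1023 (D = 834*(-1/3) + 271*(-1/1023) = -278 - 271/1023 = -284665/1023 ≈ -278.26)
(r(-21) + D) + d(J(3, 2), 53) = (11 - 284665/1023) - 22 = -273412/1023 - 22 = -295918/1023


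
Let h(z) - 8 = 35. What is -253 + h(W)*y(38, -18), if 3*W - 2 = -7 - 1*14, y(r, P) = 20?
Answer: 607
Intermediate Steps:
W = -19/3 (W = 2/3 + (-7 - 1*14)/3 = 2/3 + (-7 - 14)/3 = 2/3 + (1/3)*(-21) = 2/3 - 7 = -19/3 ≈ -6.3333)
h(z) = 43 (h(z) = 8 + 35 = 43)
-253 + h(W)*y(38, -18) = -253 + 43*20 = -253 + 860 = 607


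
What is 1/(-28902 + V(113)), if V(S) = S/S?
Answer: -1/28901 ≈ -3.4601e-5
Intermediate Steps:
V(S) = 1
1/(-28902 + V(113)) = 1/(-28902 + 1) = 1/(-28901) = -1/28901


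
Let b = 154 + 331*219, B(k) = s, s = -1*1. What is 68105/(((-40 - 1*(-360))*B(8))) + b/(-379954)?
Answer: -2590001293/12158528 ≈ -213.02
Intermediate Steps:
s = -1
B(k) = -1
b = 72643 (b = 154 + 72489 = 72643)
68105/(((-40 - 1*(-360))*B(8))) + b/(-379954) = 68105/(((-40 - 1*(-360))*(-1))) + 72643/(-379954) = 68105/(((-40 + 360)*(-1))) + 72643*(-1/379954) = 68105/((320*(-1))) - 72643/379954 = 68105/(-320) - 72643/379954 = 68105*(-1/320) - 72643/379954 = -13621/64 - 72643/379954 = -2590001293/12158528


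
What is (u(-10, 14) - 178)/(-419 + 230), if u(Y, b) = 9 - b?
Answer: 61/63 ≈ 0.96825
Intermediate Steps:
(u(-10, 14) - 178)/(-419 + 230) = ((9 - 1*14) - 178)/(-419 + 230) = ((9 - 14) - 178)/(-189) = (-5 - 178)*(-1/189) = -183*(-1/189) = 61/63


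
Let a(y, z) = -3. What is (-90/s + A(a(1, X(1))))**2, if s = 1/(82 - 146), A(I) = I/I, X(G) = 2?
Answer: 33189121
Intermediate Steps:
A(I) = 1
s = -1/64 (s = 1/(-64) = -1/64 ≈ -0.015625)
(-90/s + A(a(1, X(1))))**2 = (-90/(-1/64) + 1)**2 = (-90*(-64) + 1)**2 = (5760 + 1)**2 = 5761**2 = 33189121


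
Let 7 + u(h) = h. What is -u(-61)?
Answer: 68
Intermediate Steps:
u(h) = -7 + h
-u(-61) = -(-7 - 61) = -1*(-68) = 68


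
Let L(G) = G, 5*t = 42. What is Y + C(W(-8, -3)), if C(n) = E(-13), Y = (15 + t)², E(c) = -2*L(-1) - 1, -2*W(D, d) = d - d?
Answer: 13714/25 ≈ 548.56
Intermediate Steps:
t = 42/5 (t = (⅕)*42 = 42/5 ≈ 8.4000)
W(D, d) = 0 (W(D, d) = -(d - d)/2 = -½*0 = 0)
E(c) = 1 (E(c) = -2*(-1) - 1 = 2 - 1 = 1)
Y = 13689/25 (Y = (15 + 42/5)² = (117/5)² = 13689/25 ≈ 547.56)
C(n) = 1
Y + C(W(-8, -3)) = 13689/25 + 1 = 13714/25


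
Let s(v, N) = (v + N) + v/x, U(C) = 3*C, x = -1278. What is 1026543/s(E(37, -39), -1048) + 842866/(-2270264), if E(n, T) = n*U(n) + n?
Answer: 185942357376547/560832396976 ≈ 331.55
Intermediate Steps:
E(n, T) = n + 3*n**2 (E(n, T) = n*(3*n) + n = 3*n**2 + n = n + 3*n**2)
s(v, N) = N + 1277*v/1278 (s(v, N) = (v + N) + v/(-1278) = (N + v) + v*(-1/1278) = (N + v) - v/1278 = N + 1277*v/1278)
1026543/s(E(37, -39), -1048) + 842866/(-2270264) = 1026543/(-1048 + 1277*(37*(1 + 3*37))/1278) + 842866/(-2270264) = 1026543/(-1048 + 1277*(37*(1 + 111))/1278) + 842866*(-1/2270264) = 1026543/(-1048 + 1277*(37*112)/1278) - 421433/1135132 = 1026543/(-1048 + (1277/1278)*4144) - 421433/1135132 = 1026543/(-1048 + 2645944/639) - 421433/1135132 = 1026543/(1976272/639) - 421433/1135132 = 1026543*(639/1976272) - 421433/1135132 = 655960977/1976272 - 421433/1135132 = 185942357376547/560832396976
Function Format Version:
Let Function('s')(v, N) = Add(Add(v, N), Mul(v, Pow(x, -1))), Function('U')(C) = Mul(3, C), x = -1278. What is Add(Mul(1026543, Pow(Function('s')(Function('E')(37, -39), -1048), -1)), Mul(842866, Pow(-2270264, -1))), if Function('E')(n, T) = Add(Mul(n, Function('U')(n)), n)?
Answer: Rational(185942357376547, 560832396976) ≈ 331.55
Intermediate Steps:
Function('E')(n, T) = Add(n, Mul(3, Pow(n, 2))) (Function('E')(n, T) = Add(Mul(n, Mul(3, n)), n) = Add(Mul(3, Pow(n, 2)), n) = Add(n, Mul(3, Pow(n, 2))))
Function('s')(v, N) = Add(N, Mul(Rational(1277, 1278), v)) (Function('s')(v, N) = Add(Add(v, N), Mul(v, Pow(-1278, -1))) = Add(Add(N, v), Mul(v, Rational(-1, 1278))) = Add(Add(N, v), Mul(Rational(-1, 1278), v)) = Add(N, Mul(Rational(1277, 1278), v)))
Add(Mul(1026543, Pow(Function('s')(Function('E')(37, -39), -1048), -1)), Mul(842866, Pow(-2270264, -1))) = Add(Mul(1026543, Pow(Add(-1048, Mul(Rational(1277, 1278), Mul(37, Add(1, Mul(3, 37))))), -1)), Mul(842866, Pow(-2270264, -1))) = Add(Mul(1026543, Pow(Add(-1048, Mul(Rational(1277, 1278), Mul(37, Add(1, 111)))), -1)), Mul(842866, Rational(-1, 2270264))) = Add(Mul(1026543, Pow(Add(-1048, Mul(Rational(1277, 1278), Mul(37, 112))), -1)), Rational(-421433, 1135132)) = Add(Mul(1026543, Pow(Add(-1048, Mul(Rational(1277, 1278), 4144)), -1)), Rational(-421433, 1135132)) = Add(Mul(1026543, Pow(Add(-1048, Rational(2645944, 639)), -1)), Rational(-421433, 1135132)) = Add(Mul(1026543, Pow(Rational(1976272, 639), -1)), Rational(-421433, 1135132)) = Add(Mul(1026543, Rational(639, 1976272)), Rational(-421433, 1135132)) = Add(Rational(655960977, 1976272), Rational(-421433, 1135132)) = Rational(185942357376547, 560832396976)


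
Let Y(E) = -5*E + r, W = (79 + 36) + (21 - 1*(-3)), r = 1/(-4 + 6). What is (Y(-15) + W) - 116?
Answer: 197/2 ≈ 98.500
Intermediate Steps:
r = ½ (r = 1/2 = ½ ≈ 0.50000)
W = 139 (W = 115 + (21 + 3) = 115 + 24 = 139)
Y(E) = ½ - 5*E (Y(E) = -5*E + ½ = ½ - 5*E)
(Y(-15) + W) - 116 = ((½ - 5*(-15)) + 139) - 116 = ((½ + 75) + 139) - 116 = (151/2 + 139) - 116 = 429/2 - 116 = 197/2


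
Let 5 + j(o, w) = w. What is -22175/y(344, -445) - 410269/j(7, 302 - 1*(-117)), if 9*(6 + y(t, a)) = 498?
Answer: -44130581/30636 ≈ -1440.5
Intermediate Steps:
y(t, a) = 148/3 (y(t, a) = -6 + (⅑)*498 = -6 + 166/3 = 148/3)
j(o, w) = -5 + w
-22175/y(344, -445) - 410269/j(7, 302 - 1*(-117)) = -22175/148/3 - 410269/(-5 + (302 - 1*(-117))) = -22175*3/148 - 410269/(-5 + (302 + 117)) = -66525/148 - 410269/(-5 + 419) = -66525/148 - 410269/414 = -44130581/30636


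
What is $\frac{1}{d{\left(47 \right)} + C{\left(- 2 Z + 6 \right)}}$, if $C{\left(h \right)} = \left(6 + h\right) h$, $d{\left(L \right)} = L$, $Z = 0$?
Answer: $\frac{1}{119} \approx 0.0084034$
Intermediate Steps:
$C{\left(h \right)} = h \left(6 + h\right)$
$\frac{1}{d{\left(47 \right)} + C{\left(- 2 Z + 6 \right)}} = \frac{1}{47 + \left(\left(-2\right) 0 + 6\right) \left(6 + \left(\left(-2\right) 0 + 6\right)\right)} = \frac{1}{47 + \left(0 + 6\right) \left(6 + \left(0 + 6\right)\right)} = \frac{1}{47 + 6 \left(6 + 6\right)} = \frac{1}{47 + 6 \cdot 12} = \frac{1}{47 + 72} = \frac{1}{119}$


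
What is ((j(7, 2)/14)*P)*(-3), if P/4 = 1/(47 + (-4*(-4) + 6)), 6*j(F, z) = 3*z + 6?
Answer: -4/161 ≈ -0.024845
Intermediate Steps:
j(F, z) = 1 + z/2 (j(F, z) = (3*z + 6)/6 = (6 + 3*z)/6 = 1 + z/2)
P = 4/69 (P = 4/(47 + (-4*(-4) + 6)) = 4/(47 + (16 + 6)) = 4/(47 + 22) = 4/69 ≈ 0.057971)
((j(7, 2)/14)*P)*(-3) = (((1 + (½)*2)/14)*(4/69))*(-3) = (((1 + 1)*(1/14))*(4/69))*(-3) = ((2*(1/14))*(4/69))*(-3) = ((⅐)*(4/69))*(-3) = (4/483)*(-3) = -4/161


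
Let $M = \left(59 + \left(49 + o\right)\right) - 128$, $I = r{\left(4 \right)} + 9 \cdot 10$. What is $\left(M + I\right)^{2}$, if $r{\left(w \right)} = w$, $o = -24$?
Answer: $2500$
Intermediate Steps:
$I = 94$ ($I = 4 + 9 \cdot 10 = 4 + 90 = 94$)
$M = -44$ ($M = \left(59 + \left(49 - 24\right)\right) - 128 = \left(59 + 25\right) - 128 = 84 - 128 = -44$)
$\left(M + I\right)^{2} = \left(-44 + 94\right)^{2} = 50^{2} = 2500$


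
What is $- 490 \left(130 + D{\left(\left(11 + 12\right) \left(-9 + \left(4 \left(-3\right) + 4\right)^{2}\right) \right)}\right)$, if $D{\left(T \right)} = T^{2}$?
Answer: $-784173950$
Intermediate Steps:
$- 490 \left(130 + D{\left(\left(11 + 12\right) \left(-9 + \left(4 \left(-3\right) + 4\right)^{2}\right) \right)}\right) = - 490 \left(130 + \left(\left(11 + 12\right) \left(-9 + \left(4 \left(-3\right) + 4\right)^{2}\right)\right)^{2}\right) = - 490 \left(130 + \left(23 \left(-9 + \left(-12 + 4\right)^{2}\right)\right)^{2}\right) = - 490 \left(130 + \left(23 \left(-9 + \left(-8\right)^{2}\right)\right)^{2}\right) = - 490 \left(130 + \left(23 \left(-9 + 64\right)\right)^{2}\right) = - 490 \left(130 + \left(23 \cdot 55\right)^{2}\right) = - 490 \left(130 + 1265^{2}\right) = - 490 \left(130 + 1600225\right) = \left(-490\right) 1600355 = -784173950$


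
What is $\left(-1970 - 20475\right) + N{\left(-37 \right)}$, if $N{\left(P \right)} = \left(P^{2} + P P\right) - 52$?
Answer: $-19759$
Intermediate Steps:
$N{\left(P \right)} = -52 + 2 P^{2}$ ($N{\left(P \right)} = \left(P^{2} + P^{2}\right) - 52 = 2 P^{2} - 52 = -52 + 2 P^{2}$)
$\left(-1970 - 20475\right) + N{\left(-37 \right)} = \left(-1970 - 20475\right) - \left(52 - 2 \left(-37\right)^{2}\right) = -22445 + \left(-52 + 2 \cdot 1369\right) = -22445 + \left(-52 + 2738\right) = -22445 + 2686 = -19759$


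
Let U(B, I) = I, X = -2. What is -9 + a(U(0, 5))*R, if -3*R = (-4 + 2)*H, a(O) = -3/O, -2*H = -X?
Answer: -43/5 ≈ -8.6000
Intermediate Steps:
H = -1 (H = -(-1)*(-2)/2 = -1/2*2 = -1)
R = -2/3 (R = -(-4 + 2)*(-1)/3 = -(-2)*(-1)/3 = -1/3*2 = -2/3 ≈ -0.66667)
-9 + a(U(0, 5))*R = -9 - 3/5*(-2/3) = -9 + 2/5 = -43/5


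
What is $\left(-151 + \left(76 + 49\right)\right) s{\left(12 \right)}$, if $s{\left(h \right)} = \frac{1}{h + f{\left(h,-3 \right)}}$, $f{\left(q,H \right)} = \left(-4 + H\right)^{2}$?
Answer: $- \frac{26}{61} \approx -0.42623$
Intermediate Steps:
$s{\left(h \right)} = \frac{1}{49 + h}$ ($s{\left(h \right)} = \frac{1}{h + \left(-4 - 3\right)^{2}} = \frac{1}{h + \left(-7\right)^{2}} = \frac{1}{h + 49} = \frac{1}{49 + h}$)
$\left(-151 + \left(76 + 49\right)\right) s{\left(12 \right)} = \frac{-151 + \left(76 + 49\right)}{49 + 12} = \frac{-151 + 125}{61} = \left(-26\right) \frac{1}{61} = - \frac{26}{61}$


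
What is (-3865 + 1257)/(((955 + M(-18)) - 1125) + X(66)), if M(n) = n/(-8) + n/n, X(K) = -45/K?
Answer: 114752/7367 ≈ 15.576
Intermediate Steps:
M(n) = 1 - n/8 (M(n) = n*(-⅛) + 1 = -n/8 + 1 = 1 - n/8)
(-3865 + 1257)/(((955 + M(-18)) - 1125) + X(66)) = (-3865 + 1257)/(((955 + (1 - ⅛*(-18))) - 1125) - 45/66) = -2608/(((955 + (1 + 9/4)) - 1125) - 45*1/66) = -2608/(((955 + 13/4) - 1125) - 15/22) = -2608/((3833/4 - 1125) - 15/22) = -2608/(-667/4 - 15/22) = -2608/(-7367/44) = -2608*(-44/7367) = 114752/7367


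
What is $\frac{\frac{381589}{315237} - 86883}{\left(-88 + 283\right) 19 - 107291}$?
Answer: $\frac{1053398257}{1255928457} \approx 0.83874$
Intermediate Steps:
$\frac{\frac{381589}{315237} - 86883}{\left(-88 + 283\right) 19 - 107291} = \frac{381589 \cdot \frac{1}{315237} - 86883}{195 \cdot 19 - 107291} = \frac{\frac{29353}{24249} - 86883}{3705 - 107291} = - \frac{2106796514}{24249 \left(-103586\right)} = \left(- \frac{2106796514}{24249}\right) \left(- \frac{1}{103586}\right) = \frac{1053398257}{1255928457}$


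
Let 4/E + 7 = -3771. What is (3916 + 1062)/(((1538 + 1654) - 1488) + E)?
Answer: 4701721/1609427 ≈ 2.9214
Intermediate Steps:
E = -2/1889 (E = 4/(-7 - 3771) = 4/(-3778) = 4*(-1/3778) = -2/1889 ≈ -0.0010588)
(3916 + 1062)/(((1538 + 1654) - 1488) + E) = (3916 + 1062)/(((1538 + 1654) - 1488) - 2/1889) = 4978/((3192 - 1488) - 2/1889) = 4978/(1704 - 2/1889) = 4978/(3218854/1889) = 4978*(1889/3218854) = 4701721/1609427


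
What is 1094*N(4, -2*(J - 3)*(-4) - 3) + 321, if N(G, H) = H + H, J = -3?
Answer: -111267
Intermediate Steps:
N(G, H) = 2*H
1094*N(4, -2*(J - 3)*(-4) - 3) + 321 = 1094*(2*(-2*(-3 - 3)*(-4) - 3)) + 321 = 1094*(2*(-(-12)*(-4) - 3)) + 321 = 1094*(2*(-2*24 - 3)) + 321 = 1094*(2*(-48 - 3)) + 321 = 1094*(2*(-51)) + 321 = 1094*(-102) + 321 = -111588 + 321 = -111267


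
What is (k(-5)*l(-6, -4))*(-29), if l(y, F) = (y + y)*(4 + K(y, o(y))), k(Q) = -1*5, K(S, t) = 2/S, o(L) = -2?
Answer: -6380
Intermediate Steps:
k(Q) = -5
l(y, F) = 2*y*(4 + 2/y) (l(y, F) = (y + y)*(4 + 2/y) = (2*y)*(4 + 2/y) = 2*y*(4 + 2/y))
(k(-5)*l(-6, -4))*(-29) = -5*(4 + 8*(-6))*(-29) = -5*(4 - 48)*(-29) = -5*(-44)*(-29) = 220*(-29) = -6380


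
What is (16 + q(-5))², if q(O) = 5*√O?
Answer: 131 + 160*I*√5 ≈ 131.0 + 357.77*I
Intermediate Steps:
(16 + q(-5))² = (16 + 5*√(-5))² = (16 + 5*(I*√5))² = (16 + 5*I*√5)²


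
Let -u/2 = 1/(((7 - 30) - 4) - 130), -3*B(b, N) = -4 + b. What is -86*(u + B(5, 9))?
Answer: 12986/471 ≈ 27.571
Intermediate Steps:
B(b, N) = 4/3 - b/3 (B(b, N) = -(-4 + b)/3 = 4/3 - b/3)
u = 2/157 (u = -2/(((7 - 30) - 4) - 130) = -2/((-23 - 4) - 130) = -2/(-27 - 130) = -2/(-157) = -2*(-1/157) = 2/157 ≈ 0.012739)
-86*(u + B(5, 9)) = -86*(2/157 + (4/3 - 1/3*5)) = -86*(2/157 + (4/3 - 5/3)) = -86*(2/157 - 1/3) = -86*(-151/471) = 12986/471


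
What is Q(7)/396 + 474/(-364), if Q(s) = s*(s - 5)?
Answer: -11413/9009 ≈ -1.2668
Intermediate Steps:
Q(s) = s*(-5 + s)
Q(7)/396 + 474/(-364) = (7*(-5 + 7))/396 + 474/(-364) = (7*2)*(1/396) + 474*(-1/364) = 14*(1/396) - 237/182 = 7/198 - 237/182 = -11413/9009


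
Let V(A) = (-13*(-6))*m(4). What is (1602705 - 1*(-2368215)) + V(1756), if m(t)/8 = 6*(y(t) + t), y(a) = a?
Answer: 4000872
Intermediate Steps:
m(t) = 96*t (m(t) = 8*(6*(t + t)) = 8*(6*(2*t)) = 8*(12*t) = 96*t)
V(A) = 29952 (V(A) = (-13*(-6))*(96*4) = 78*384 = 29952)
(1602705 - 1*(-2368215)) + V(1756) = (1602705 - 1*(-2368215)) + 29952 = (1602705 + 2368215) + 29952 = 3970920 + 29952 = 4000872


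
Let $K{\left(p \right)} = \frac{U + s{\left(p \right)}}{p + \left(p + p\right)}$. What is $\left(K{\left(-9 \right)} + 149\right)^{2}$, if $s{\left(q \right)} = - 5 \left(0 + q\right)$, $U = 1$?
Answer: $\frac{15816529}{729} \approx 21696.0$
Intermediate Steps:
$s{\left(q \right)} = - 5 q$
$K{\left(p \right)} = \frac{1 - 5 p}{3 p}$ ($K{\left(p \right)} = \frac{1 - 5 p}{p + \left(p + p\right)} = \frac{1 - 5 p}{p + 2 p} = \frac{1 - 5 p}{3 p}$)
$\left(K{\left(-9 \right)} + 149\right)^{2} = \left(\frac{1 - -45}{3 \left(-9\right)} + 149\right)^{2} = \left(\frac{1}{3} \left(- \frac{1}{9}\right) \left(1 + 45\right) + 149\right)^{2} = \left(\frac{1}{3} \left(- \frac{1}{9}\right) 46 + 149\right)^{2} = \left(- \frac{46}{27} + 149\right)^{2} = \left(\frac{3977}{27}\right)^{2} = \frac{15816529}{729}$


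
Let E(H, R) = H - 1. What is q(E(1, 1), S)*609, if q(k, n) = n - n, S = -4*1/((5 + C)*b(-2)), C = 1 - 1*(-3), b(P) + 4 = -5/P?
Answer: 0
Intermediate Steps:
E(H, R) = -1 + H
b(P) = -4 - 5/P
C = 4 (C = 1 + 3 = 4)
S = 8/27 (S = -4*1/((-4 - 5/(-2))*(5 + 4)) = -4*1/(9*(-4 - 5*(-½))) = -4*1/(9*(-4 + 5/2)) = -4/(9*(-3/2)) = -4/(-27/2) = -4*(-2/27) = 8/27 ≈ 0.29630)
q(k, n) = 0
q(E(1, 1), S)*609 = 0*609 = 0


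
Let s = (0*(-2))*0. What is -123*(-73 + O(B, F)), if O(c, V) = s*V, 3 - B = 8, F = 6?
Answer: 8979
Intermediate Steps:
B = -5 (B = 3 - 1*8 = 3 - 8 = -5)
s = 0 (s = 0*0 = 0)
O(c, V) = 0 (O(c, V) = 0*V = 0)
-123*(-73 + O(B, F)) = -123*(-73 + 0) = -123*(-73) = 8979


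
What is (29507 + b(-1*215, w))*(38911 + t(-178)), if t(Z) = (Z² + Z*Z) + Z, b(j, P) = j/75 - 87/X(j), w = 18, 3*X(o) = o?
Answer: 1943078923849/645 ≈ 3.0125e+9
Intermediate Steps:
X(o) = o/3
b(j, P) = -261/j + j/75 (b(j, P) = j/75 - 87*3/j = j*(1/75) - 261/j = j/75 - 261/j = -261/j + j/75)
t(Z) = Z + 2*Z² (t(Z) = (Z² + Z²) + Z = 2*Z² + Z = Z + 2*Z²)
(29507 + b(-1*215, w))*(38911 + t(-178)) = (29507 + (-261/((-1*215)) + (-1*215)/75))*(38911 - 178*(1 + 2*(-178))) = (29507 + (-261/(-215) + (1/75)*(-215)))*(38911 - 178*(1 - 356)) = (29507 + (-261*(-1/215) - 43/15))*(38911 - 178*(-355)) = (29507 + (261/215 - 43/15))*(38911 + 63190) = (29507 - 1066/645)*102101 = (19030949/645)*102101 = 1943078923849/645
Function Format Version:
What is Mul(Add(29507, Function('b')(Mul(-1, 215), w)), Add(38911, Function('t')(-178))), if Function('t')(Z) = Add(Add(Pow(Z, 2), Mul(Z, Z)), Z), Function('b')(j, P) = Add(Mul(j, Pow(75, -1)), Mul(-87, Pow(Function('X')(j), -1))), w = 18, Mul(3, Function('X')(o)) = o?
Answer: Rational(1943078923849, 645) ≈ 3.0125e+9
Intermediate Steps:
Function('X')(o) = Mul(Rational(1, 3), o)
Function('b')(j, P) = Add(Mul(-261, Pow(j, -1)), Mul(Rational(1, 75), j)) (Function('b')(j, P) = Add(Mul(j, Pow(75, -1)), Mul(-87, Pow(Mul(Rational(1, 3), j), -1))) = Add(Mul(j, Rational(1, 75)), Mul(-87, Mul(3, Pow(j, -1)))) = Add(Mul(Rational(1, 75), j), Mul(-261, Pow(j, -1))) = Add(Mul(-261, Pow(j, -1)), Mul(Rational(1, 75), j)))
Function('t')(Z) = Add(Z, Mul(2, Pow(Z, 2))) (Function('t')(Z) = Add(Add(Pow(Z, 2), Pow(Z, 2)), Z) = Add(Mul(2, Pow(Z, 2)), Z) = Add(Z, Mul(2, Pow(Z, 2))))
Mul(Add(29507, Function('b')(Mul(-1, 215), w)), Add(38911, Function('t')(-178))) = Mul(Add(29507, Add(Mul(-261, Pow(Mul(-1, 215), -1)), Mul(Rational(1, 75), Mul(-1, 215)))), Add(38911, Mul(-178, Add(1, Mul(2, -178))))) = Mul(Add(29507, Add(Mul(-261, Pow(-215, -1)), Mul(Rational(1, 75), -215))), Add(38911, Mul(-178, Add(1, -356)))) = Mul(Add(29507, Add(Mul(-261, Rational(-1, 215)), Rational(-43, 15))), Add(38911, Mul(-178, -355))) = Mul(Add(29507, Add(Rational(261, 215), Rational(-43, 15))), Add(38911, 63190)) = Mul(Add(29507, Rational(-1066, 645)), 102101) = Mul(Rational(19030949, 645), 102101) = Rational(1943078923849, 645)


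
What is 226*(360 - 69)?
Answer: 65766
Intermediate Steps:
226*(360 - 69) = 226*291 = 65766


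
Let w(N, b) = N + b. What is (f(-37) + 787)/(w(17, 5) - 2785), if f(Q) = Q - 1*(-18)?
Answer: -256/921 ≈ -0.27796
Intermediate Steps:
f(Q) = 18 + Q (f(Q) = Q + 18 = 18 + Q)
(f(-37) + 787)/(w(17, 5) - 2785) = ((18 - 37) + 787)/((17 + 5) - 2785) = (-19 + 787)/(22 - 2785) = 768/(-2763) = 768*(-1/2763) = -256/921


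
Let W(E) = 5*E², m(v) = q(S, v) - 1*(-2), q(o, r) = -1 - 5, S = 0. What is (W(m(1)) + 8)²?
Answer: 7744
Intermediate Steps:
q(o, r) = -6
m(v) = -4 (m(v) = -6 - 1*(-2) = -6 + 2 = -4)
(W(m(1)) + 8)² = (5*(-4)² + 8)² = (5*16 + 8)² = (80 + 8)² = 88² = 7744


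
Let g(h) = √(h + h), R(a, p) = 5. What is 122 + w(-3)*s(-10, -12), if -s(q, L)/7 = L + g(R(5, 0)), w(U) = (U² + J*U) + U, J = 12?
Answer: -2398 + 210*√10 ≈ -1733.9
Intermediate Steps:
g(h) = √2*√h (g(h) = √(2*h) = √2*√h)
w(U) = U² + 13*U (w(U) = (U² + 12*U) + U = U² + 13*U)
s(q, L) = -7*L - 7*√10 (s(q, L) = -7*(L + √2*√5) = -7*(L + √10) = -7*L - 7*√10)
122 + w(-3)*s(-10, -12) = 122 + (-3*(13 - 3))*(-7*(-12) - 7*√10) = 122 + (-3*10)*(84 - 7*√10) = 122 - 30*(84 - 7*√10) = 122 + (-2520 + 210*√10) = -2398 + 210*√10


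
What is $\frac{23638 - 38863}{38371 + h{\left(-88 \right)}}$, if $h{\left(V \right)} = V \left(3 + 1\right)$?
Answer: $- \frac{175}{437} \approx -0.40046$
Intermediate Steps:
$h{\left(V \right)} = 4 V$ ($h{\left(V \right)} = V 4 = 4 V$)
$\frac{23638 - 38863}{38371 + h{\left(-88 \right)}} = \frac{23638 - 38863}{38371 + 4 \left(-88\right)} = - \frac{15225}{38371 - 352} = - \frac{15225}{38019} = \left(-15225\right) \frac{1}{38019} = - \frac{175}{437}$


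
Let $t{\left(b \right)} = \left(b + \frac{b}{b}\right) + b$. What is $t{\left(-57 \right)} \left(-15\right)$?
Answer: $1695$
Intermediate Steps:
$t{\left(b \right)} = 1 + 2 b$ ($t{\left(b \right)} = \left(b + 1\right) + b = \left(1 + b\right) + b = 1 + 2 b$)
$t{\left(-57 \right)} \left(-15\right) = \left(1 + 2 \left(-57\right)\right) \left(-15\right) = \left(1 - 114\right) \left(-15\right) = \left(-113\right) \left(-15\right) = 1695$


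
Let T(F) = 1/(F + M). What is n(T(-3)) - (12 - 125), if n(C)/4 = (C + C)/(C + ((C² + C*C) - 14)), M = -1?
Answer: 12785/113 ≈ 113.14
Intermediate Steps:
T(F) = 1/(-1 + F) (T(F) = 1/(F - 1) = 1/(-1 + F))
n(C) = 8*C/(-14 + C + 2*C²) (n(C) = 4*((C + C)/(C + ((C² + C*C) - 14))) = 4*((2*C)/(C + ((C² + C²) - 14))) = 4*((2*C)/(C + (2*C² - 14))) = 4*((2*C)/(C + (-14 + 2*C²))) = 4*((2*C)/(-14 + C + 2*C²)) = 4*(2*C/(-14 + C + 2*C²)) = 8*C/(-14 + C + 2*C²))
n(T(-3)) - (12 - 125) = 8/((-1 - 3)*(-14 + 1/(-1 - 3) + 2*(1/(-1 - 3))²)) - (12 - 125) = 8/(-4*(-14 + 1/(-4) + 2*(1/(-4))²)) - 1*(-113) = 8*(-¼)/(-14 - ¼ + 2*(-¼)²) + 113 = 8*(-¼)/(-14 - ¼ + 2*(1/16)) + 113 = 8*(-¼)/(-14 - ¼ + ⅛) + 113 = 8*(-¼)/(-113/8) + 113 = 8*(-¼)*(-8/113) + 113 = 16/113 + 113 = 12785/113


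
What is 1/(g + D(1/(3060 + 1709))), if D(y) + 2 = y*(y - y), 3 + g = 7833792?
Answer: 1/7833787 ≈ 1.2765e-7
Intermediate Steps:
g = 7833789 (g = -3 + 7833792 = 7833789)
D(y) = -2 (D(y) = -2 + y*(y - y) = -2 + y*0 = -2 + 0 = -2)
1/(g + D(1/(3060 + 1709))) = 1/(7833789 - 2) = 1/7833787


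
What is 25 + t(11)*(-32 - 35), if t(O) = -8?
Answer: 561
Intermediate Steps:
25 + t(11)*(-32 - 35) = 25 - 8*(-32 - 35) = 25 - 8*(-67) = 25 + 536 = 561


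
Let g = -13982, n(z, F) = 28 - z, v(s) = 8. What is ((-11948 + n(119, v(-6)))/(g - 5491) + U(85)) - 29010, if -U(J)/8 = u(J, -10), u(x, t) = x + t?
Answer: -192194497/6491 ≈ -29609.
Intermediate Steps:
u(x, t) = t + x
U(J) = 80 - 8*J (U(J) = -8*(-10 + J) = 80 - 8*J)
((-11948 + n(119, v(-6)))/(g - 5491) + U(85)) - 29010 = ((-11948 + (28 - 1*119))/(-13982 - 5491) + (80 - 8*85)) - 29010 = ((-11948 + (28 - 119))/(-19473) + (80 - 680)) - 29010 = ((-11948 - 91)*(-1/19473) - 600) - 29010 = (-12039*(-1/19473) - 600) - 29010 = (4013/6491 - 600) - 29010 = -3890587/6491 - 29010 = -192194497/6491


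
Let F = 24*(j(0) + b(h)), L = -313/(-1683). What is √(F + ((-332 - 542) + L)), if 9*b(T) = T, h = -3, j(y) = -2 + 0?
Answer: I*√292631999/561 ≈ 30.493*I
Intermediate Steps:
j(y) = -2
b(T) = T/9
L = 313/1683 (L = -313*(-1/1683) = 313/1683 ≈ 0.18598)
F = -56 (F = 24*(-2 + (⅑)*(-3)) = 24*(-2 - ⅓) = 24*(-7/3) = -56)
√(F + ((-332 - 542) + L)) = √(-56 + ((-332 - 542) + 313/1683)) = √(-56 + (-874 + 313/1683)) = √(-56 - 1470629/1683) = √(-1564877/1683) = I*√292631999/561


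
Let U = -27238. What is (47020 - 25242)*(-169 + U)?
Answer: -596869646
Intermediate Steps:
(47020 - 25242)*(-169 + U) = (47020 - 25242)*(-169 - 27238) = 21778*(-27407) = -596869646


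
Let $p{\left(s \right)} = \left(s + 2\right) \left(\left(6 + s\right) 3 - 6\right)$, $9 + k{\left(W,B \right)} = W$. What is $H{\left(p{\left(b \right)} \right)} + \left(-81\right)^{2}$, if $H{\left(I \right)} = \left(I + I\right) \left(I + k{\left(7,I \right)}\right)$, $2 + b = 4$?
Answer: $16641$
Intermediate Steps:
$k{\left(W,B \right)} = -9 + W$
$b = 2$ ($b = -2 + 4 = 2$)
$p{\left(s \right)} = \left(2 + s\right) \left(12 + 3 s\right)$ ($p{\left(s \right)} = \left(2 + s\right) \left(\left(18 + 3 s\right) - 6\right) = \left(2 + s\right) \left(12 + 3 s\right)$)
$H{\left(I \right)} = 2 I \left(-2 + I\right)$ ($H{\left(I \right)} = \left(I + I\right) \left(I + \left(-9 + 7\right)\right) = 2 I \left(I - 2\right) = 2 I \left(-2 + I\right)$)
$H{\left(p{\left(b \right)} \right)} + \left(-81\right)^{2} = 2 \left(24 + 3 \cdot 2^{2} + 18 \cdot 2\right) \left(-2 + \left(24 + 3 \cdot 2^{2} + 18 \cdot 2\right)\right) + \left(-81\right)^{2} = 2 \left(24 + 3 \cdot 4 + 36\right) \left(-2 + \left(24 + 3 \cdot 4 + 36\right)\right) + 6561 = 2 \left(24 + 12 + 36\right) \left(-2 + \left(24 + 12 + 36\right)\right) + 6561 = 2 \cdot 72 \left(-2 + 72\right) + 6561 = 2 \cdot 72 \cdot 70 + 6561 = 10080 + 6561 = 16641$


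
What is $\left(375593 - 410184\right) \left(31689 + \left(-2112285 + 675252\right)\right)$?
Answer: $48612254304$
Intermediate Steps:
$\left(375593 - 410184\right) \left(31689 + \left(-2112285 + 675252\right)\right) = - 34591 \left(31689 - 1437033\right) = \left(-34591\right) \left(-1405344\right) = 48612254304$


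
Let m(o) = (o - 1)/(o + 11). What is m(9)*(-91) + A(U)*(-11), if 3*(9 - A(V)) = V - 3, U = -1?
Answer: -2251/15 ≈ -150.07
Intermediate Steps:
A(V) = 10 - V/3 (A(V) = 9 - (V - 3)/3 = 9 - (-3 + V)/3 = 9 + (1 - V/3) = 10 - V/3)
m(o) = (-1 + o)/(11 + o)
m(9)*(-91) + A(U)*(-11) = ((-1 + 9)/(11 + 9))*(-91) + (10 - 1/3*(-1))*(-11) = (8/20)*(-91) + (10 + 1/3)*(-11) = ((1/20)*8)*(-91) + (31/3)*(-11) = (2/5)*(-91) - 341/3 = -182/5 - 341/3 = -2251/15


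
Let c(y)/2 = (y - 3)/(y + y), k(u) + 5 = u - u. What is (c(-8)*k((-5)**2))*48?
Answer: -330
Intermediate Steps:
k(u) = -5 (k(u) = -5 + (u - u) = -5 + 0 = -5)
c(y) = (-3 + y)/y (c(y) = 2*((y - 3)/(y + y)) = 2*((-3 + y)/((2*y))) = 2*((-3 + y)*(1/(2*y))) = 2*((-3 + y)/(2*y)) = (-3 + y)/y)
(c(-8)*k((-5)**2))*48 = (((-3 - 8)/(-8))*(-5))*48 = (-1/8*(-11)*(-5))*48 = ((11/8)*(-5))*48 = -55/8*48 = -330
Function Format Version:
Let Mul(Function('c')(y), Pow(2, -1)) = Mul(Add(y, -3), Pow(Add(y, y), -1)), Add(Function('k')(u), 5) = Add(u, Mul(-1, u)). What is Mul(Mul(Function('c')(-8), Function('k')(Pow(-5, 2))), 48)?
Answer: -330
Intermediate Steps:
Function('k')(u) = -5 (Function('k')(u) = Add(-5, Add(u, Mul(-1, u))) = Add(-5, 0) = -5)
Function('c')(y) = Mul(Pow(y, -1), Add(-3, y)) (Function('c')(y) = Mul(2, Mul(Add(y, -3), Pow(Add(y, y), -1))) = Mul(2, Mul(Add(-3, y), Pow(Mul(2, y), -1))) = Mul(2, Mul(Add(-3, y), Mul(Rational(1, 2), Pow(y, -1)))) = Mul(2, Mul(Rational(1, 2), Pow(y, -1), Add(-3, y))) = Mul(Pow(y, -1), Add(-3, y)))
Mul(Mul(Function('c')(-8), Function('k')(Pow(-5, 2))), 48) = Mul(Mul(Mul(Pow(-8, -1), Add(-3, -8)), -5), 48) = Mul(Mul(Mul(Rational(-1, 8), -11), -5), 48) = Mul(Mul(Rational(11, 8), -5), 48) = Mul(Rational(-55, 8), 48) = -330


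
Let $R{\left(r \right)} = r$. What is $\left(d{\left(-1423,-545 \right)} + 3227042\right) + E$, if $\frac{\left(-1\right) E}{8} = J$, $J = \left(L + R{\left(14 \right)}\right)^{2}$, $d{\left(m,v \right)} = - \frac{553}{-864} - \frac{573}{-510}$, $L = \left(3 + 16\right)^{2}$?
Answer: $\frac{154374093997}{73440} \approx 2.102 \cdot 10^{6}$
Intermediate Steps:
$L = 361$ ($L = 19^{2} = 361$)
$d{\left(m,v \right)} = \frac{129517}{73440}$ ($d{\left(m,v \right)} = \left(-553\right) \left(- \frac{1}{864}\right) - - \frac{191}{170} = \frac{553}{864} + \frac{191}{170} = \frac{129517}{73440}$)
$J = 140625$ ($J = \left(361 + 14\right)^{2} = 375^{2} = 140625$)
$E = -1125000$ ($E = \left(-8\right) 140625 = -1125000$)
$\left(d{\left(-1423,-545 \right)} + 3227042\right) + E = \left(\frac{129517}{73440} + 3227042\right) - 1125000 = \frac{236994093997}{73440} - 1125000 = \frac{154374093997}{73440}$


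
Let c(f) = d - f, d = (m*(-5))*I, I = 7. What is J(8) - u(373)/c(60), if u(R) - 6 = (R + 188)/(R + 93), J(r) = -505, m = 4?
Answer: -47062643/93200 ≈ -504.96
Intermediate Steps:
u(R) = 6 + (188 + R)/(93 + R) (u(R) = 6 + (R + 188)/(R + 93) = 6 + (188 + R)/(93 + R))
d = -140 (d = (4*(-5))*7 = -20*7 = -140)
c(f) = -140 - f
J(8) - u(373)/c(60) = -505 - (746 + 7*373)/(93 + 373)/(-140 - 1*60) = -505 - (746 + 2611)/466/(-140 - 60) = -505 - (1/466)*3357/(-200) = -505 - 3357*(-1)/(466*200) = -505 - 1*(-3357/93200) = -505 + 3357/93200 = -47062643/93200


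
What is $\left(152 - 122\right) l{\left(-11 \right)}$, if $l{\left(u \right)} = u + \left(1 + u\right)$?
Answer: $-630$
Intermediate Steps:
$l{\left(u \right)} = 1 + 2 u$
$\left(152 - 122\right) l{\left(-11 \right)} = \left(152 - 122\right) \left(1 + 2 \left(-11\right)\right) = 30 \left(1 - 22\right) = 30 \left(-21\right) = -630$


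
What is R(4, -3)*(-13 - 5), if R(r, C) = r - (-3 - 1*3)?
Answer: -180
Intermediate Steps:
R(r, C) = 6 + r (R(r, C) = r - (-3 - 3) = r - 1*(-6) = r + 6 = 6 + r)
R(4, -3)*(-13 - 5) = (6 + 4)*(-13 - 5) = 10*(-18) = -180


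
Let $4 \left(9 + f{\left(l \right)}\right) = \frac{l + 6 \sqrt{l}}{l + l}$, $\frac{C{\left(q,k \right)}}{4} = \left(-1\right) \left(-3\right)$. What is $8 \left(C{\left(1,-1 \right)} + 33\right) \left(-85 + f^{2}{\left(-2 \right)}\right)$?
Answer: $- \frac{18765}{8} + \frac{9585 i \sqrt{2}}{4} \approx -2345.6 + 3388.8 i$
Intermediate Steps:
$C{\left(q,k \right)} = 12$ ($C{\left(q,k \right)} = 4 \left(\left(-1\right) \left(-3\right)\right) = 4 \cdot 3 = 12$)
$f{\left(l \right)} = -9 + \frac{l + 6 \sqrt{l}}{8 l}$ ($f{\left(l \right)} = -9 + \frac{\left(l + 6 \sqrt{l}\right) \frac{1}{l + l}}{4} = -9 + \frac{\left(l + 6 \sqrt{l}\right) \frac{1}{2 l}}{4} = -9 + \frac{\frac{1}{2} \frac{1}{l} \left(l + 6 \sqrt{l}\right)}{4} = -9 + \frac{l + 6 \sqrt{l}}{8 l}$)
$8 \left(C{\left(1,-1 \right)} + 33\right) \left(-85 + f^{2}{\left(-2 \right)}\right) = 8 \left(12 + 33\right) \left(-85 + \left(- \frac{71}{8} + \frac{3}{4 i \sqrt{2}}\right)^{2}\right) = 8 \cdot 45 \left(-85 + \left(- \frac{71}{8} + \frac{3 \left(- \frac{i \sqrt{2}}{2}\right)}{4}\right)^{2}\right) = 360 \left(-85 + \left(- \frac{71}{8} - \frac{3 i \sqrt{2}}{8}\right)^{2}\right) = -30600 + 360 \left(- \frac{71}{8} - \frac{3 i \sqrt{2}}{8}\right)^{2}$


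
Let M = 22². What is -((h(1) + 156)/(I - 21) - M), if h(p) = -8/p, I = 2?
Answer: 9344/19 ≈ 491.79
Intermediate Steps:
M = 484
-((h(1) + 156)/(I - 21) - M) = -((-8/1 + 156)/(2 - 21) - 1*484) = -((-8*1 + 156)/(-19) - 484) = -((-8 + 156)*(-1/19) - 484) = -(148*(-1/19) - 484) = -(-148/19 - 484) = -1*(-9344/19) = 9344/19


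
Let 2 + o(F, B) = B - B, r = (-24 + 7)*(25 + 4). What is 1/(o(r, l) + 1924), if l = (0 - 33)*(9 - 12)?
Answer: 1/1922 ≈ 0.00052029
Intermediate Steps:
r = -493 (r = -17*29 = -493)
l = 99 (l = -33*(-3) = 99)
o(F, B) = -2 (o(F, B) = -2 + (B - B) = -2 + 0 = -2)
1/(o(r, l) + 1924) = 1/(-2 + 1924) = 1/1922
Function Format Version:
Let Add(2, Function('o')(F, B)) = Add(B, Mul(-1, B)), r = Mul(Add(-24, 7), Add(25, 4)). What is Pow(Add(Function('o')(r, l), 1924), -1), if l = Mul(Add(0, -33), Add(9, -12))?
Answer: Rational(1, 1922) ≈ 0.00052029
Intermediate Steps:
r = -493 (r = Mul(-17, 29) = -493)
l = 99 (l = Mul(-33, -3) = 99)
Function('o')(F, B) = -2 (Function('o')(F, B) = Add(-2, Add(B, Mul(-1, B))) = Add(-2, 0) = -2)
Pow(Add(Function('o')(r, l), 1924), -1) = Pow(Add(-2, 1924), -1) = Pow(1922, -1) = Rational(1, 1922)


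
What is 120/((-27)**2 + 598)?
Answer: 120/1327 ≈ 0.090430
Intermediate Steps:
120/((-27)**2 + 598) = 120/(729 + 598) = 120/1327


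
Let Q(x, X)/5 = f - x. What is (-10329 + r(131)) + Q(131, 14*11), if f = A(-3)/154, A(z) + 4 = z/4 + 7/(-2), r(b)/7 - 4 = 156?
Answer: -552399/56 ≈ -9864.3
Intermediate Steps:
r(b) = 1120 (r(b) = 28 + 7*156 = 28 + 1092 = 1120)
A(z) = -15/2 + z/4 (A(z) = -4 + (z/4 + 7/(-2)) = -4 + (z*(1/4) + 7*(-1/2)) = -4 + (z/4 - 7/2) = -4 + (-7/2 + z/4) = -15/2 + z/4)
f = -3/56 (f = (-15/2 + (1/4)*(-3))/154 = (-15/2 - 3/4)*(1/154) = -33/4*1/154 = -3/56 ≈ -0.053571)
Q(x, X) = -15/56 - 5*x (Q(x, X) = 5*(-3/56 - x) = -15/56 - 5*x)
(-10329 + r(131)) + Q(131, 14*11) = (-10329 + 1120) + (-15/56 - 5*131) = -9209 + (-15/56 - 655) = -9209 - 36695/56 = -552399/56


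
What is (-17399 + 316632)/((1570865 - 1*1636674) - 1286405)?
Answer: -299233/1352214 ≈ -0.22129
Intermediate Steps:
(-17399 + 316632)/((1570865 - 1*1636674) - 1286405) = 299233/((1570865 - 1636674) - 1286405) = 299233/(-65809 - 1286405) = 299233/(-1352214) = 299233*(-1/1352214) = -299233/1352214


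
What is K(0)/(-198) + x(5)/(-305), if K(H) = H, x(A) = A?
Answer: -1/61 ≈ -0.016393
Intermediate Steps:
K(0)/(-198) + x(5)/(-305) = 0/(-198) + 5/(-305) = 0*(-1/198) + 5*(-1/305) = 0 - 1/61 = -1/61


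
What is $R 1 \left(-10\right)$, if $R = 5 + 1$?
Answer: $-60$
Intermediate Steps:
$R = 6$
$R 1 \left(-10\right) = 6 \cdot 1 \left(-10\right) = 6 \left(-10\right) = -60$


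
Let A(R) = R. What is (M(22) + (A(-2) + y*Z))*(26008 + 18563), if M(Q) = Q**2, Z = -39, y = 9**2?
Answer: -119316567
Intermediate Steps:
y = 81
(M(22) + (A(-2) + y*Z))*(26008 + 18563) = (22**2 + (-2 + 81*(-39)))*(26008 + 18563) = (484 + (-2 - 3159))*44571 = (484 - 3161)*44571 = -2677*44571 = -119316567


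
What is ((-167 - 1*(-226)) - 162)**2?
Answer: 10609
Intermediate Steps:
((-167 - 1*(-226)) - 162)**2 = ((-167 + 226) - 162)**2 = (59 - 162)**2 = (-103)**2 = 10609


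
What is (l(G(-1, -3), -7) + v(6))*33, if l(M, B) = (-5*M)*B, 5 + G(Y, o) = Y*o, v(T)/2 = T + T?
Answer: -1518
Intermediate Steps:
v(T) = 4*T (v(T) = 2*(T + T) = 2*(2*T) = 4*T)
G(Y, o) = -5 + Y*o
l(M, B) = -5*B*M
(l(G(-1, -3), -7) + v(6))*33 = (-5*(-7)*(-5 - 1*(-3)) + 4*6)*33 = (-5*(-7)*(-5 + 3) + 24)*33 = (-5*(-7)*(-2) + 24)*33 = (-70 + 24)*33 = -46*33 = -1518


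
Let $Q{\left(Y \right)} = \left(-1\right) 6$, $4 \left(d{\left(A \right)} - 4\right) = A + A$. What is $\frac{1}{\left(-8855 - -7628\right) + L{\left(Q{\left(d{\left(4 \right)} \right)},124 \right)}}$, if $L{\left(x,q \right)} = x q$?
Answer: $- \frac{1}{1971} \approx -0.00050736$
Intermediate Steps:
$d{\left(A \right)} = 4 + \frac{A}{2}$ ($d{\left(A \right)} = 4 + \frac{A + A}{4} = 4 + \frac{2 A}{4} = 4 + \frac{A}{2}$)
$Q{\left(Y \right)} = -6$
$L{\left(x,q \right)} = q x$
$\frac{1}{\left(-8855 - -7628\right) + L{\left(Q{\left(d{\left(4 \right)} \right)},124 \right)}} = \frac{1}{\left(-8855 - -7628\right) + 124 \left(-6\right)} = \frac{1}{\left(-8855 + 7628\right) - 744} = \frac{1}{-1227 - 744} = \frac{1}{-1971} = - \frac{1}{1971}$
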